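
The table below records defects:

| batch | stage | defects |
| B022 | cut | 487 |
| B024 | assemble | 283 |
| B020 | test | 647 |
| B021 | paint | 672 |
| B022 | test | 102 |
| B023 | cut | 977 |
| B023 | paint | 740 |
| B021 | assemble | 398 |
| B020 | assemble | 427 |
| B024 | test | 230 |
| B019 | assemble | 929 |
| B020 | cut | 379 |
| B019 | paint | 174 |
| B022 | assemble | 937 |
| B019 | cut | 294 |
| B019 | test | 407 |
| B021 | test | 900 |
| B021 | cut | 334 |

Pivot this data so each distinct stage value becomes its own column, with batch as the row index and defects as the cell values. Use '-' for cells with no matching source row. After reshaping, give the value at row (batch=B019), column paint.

174

The long row with batch=B019, stage=paint has defects=174.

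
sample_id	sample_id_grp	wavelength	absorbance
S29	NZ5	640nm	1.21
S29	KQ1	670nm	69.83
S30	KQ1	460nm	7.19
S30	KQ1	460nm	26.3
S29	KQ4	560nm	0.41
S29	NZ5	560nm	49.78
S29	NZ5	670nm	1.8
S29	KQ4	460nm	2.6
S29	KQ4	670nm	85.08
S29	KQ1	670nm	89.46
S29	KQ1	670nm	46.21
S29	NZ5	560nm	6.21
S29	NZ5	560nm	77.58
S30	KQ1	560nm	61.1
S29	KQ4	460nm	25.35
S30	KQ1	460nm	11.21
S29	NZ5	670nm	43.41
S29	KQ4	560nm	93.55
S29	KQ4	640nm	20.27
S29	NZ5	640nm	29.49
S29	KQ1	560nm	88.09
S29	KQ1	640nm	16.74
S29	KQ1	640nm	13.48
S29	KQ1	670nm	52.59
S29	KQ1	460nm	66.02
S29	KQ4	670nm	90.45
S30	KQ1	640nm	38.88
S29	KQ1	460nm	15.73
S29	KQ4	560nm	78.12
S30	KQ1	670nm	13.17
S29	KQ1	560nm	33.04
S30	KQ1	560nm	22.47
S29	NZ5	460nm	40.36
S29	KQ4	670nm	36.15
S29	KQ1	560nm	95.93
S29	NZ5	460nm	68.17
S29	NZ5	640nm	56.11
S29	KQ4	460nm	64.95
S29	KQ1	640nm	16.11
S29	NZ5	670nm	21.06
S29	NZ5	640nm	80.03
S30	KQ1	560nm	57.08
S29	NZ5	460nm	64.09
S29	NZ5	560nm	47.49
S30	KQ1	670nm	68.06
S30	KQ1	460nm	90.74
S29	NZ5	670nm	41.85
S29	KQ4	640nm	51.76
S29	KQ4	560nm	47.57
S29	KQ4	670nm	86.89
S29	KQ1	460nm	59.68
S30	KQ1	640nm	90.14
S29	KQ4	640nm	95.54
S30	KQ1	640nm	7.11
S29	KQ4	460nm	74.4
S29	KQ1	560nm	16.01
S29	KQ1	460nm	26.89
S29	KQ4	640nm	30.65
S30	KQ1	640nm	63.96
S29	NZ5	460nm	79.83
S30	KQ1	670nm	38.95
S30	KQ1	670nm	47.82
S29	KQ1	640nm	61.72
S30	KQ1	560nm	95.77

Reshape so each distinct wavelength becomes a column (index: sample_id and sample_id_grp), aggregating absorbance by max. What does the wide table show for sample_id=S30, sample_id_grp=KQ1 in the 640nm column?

Rows with sample_id=S30, sample_id_grp=KQ1 and wavelength=640nm: absorbance values are 38.88, 90.14, 7.11, 63.96.
max(38.88, 90.14, 7.11, 63.96) = 90.14.

90.14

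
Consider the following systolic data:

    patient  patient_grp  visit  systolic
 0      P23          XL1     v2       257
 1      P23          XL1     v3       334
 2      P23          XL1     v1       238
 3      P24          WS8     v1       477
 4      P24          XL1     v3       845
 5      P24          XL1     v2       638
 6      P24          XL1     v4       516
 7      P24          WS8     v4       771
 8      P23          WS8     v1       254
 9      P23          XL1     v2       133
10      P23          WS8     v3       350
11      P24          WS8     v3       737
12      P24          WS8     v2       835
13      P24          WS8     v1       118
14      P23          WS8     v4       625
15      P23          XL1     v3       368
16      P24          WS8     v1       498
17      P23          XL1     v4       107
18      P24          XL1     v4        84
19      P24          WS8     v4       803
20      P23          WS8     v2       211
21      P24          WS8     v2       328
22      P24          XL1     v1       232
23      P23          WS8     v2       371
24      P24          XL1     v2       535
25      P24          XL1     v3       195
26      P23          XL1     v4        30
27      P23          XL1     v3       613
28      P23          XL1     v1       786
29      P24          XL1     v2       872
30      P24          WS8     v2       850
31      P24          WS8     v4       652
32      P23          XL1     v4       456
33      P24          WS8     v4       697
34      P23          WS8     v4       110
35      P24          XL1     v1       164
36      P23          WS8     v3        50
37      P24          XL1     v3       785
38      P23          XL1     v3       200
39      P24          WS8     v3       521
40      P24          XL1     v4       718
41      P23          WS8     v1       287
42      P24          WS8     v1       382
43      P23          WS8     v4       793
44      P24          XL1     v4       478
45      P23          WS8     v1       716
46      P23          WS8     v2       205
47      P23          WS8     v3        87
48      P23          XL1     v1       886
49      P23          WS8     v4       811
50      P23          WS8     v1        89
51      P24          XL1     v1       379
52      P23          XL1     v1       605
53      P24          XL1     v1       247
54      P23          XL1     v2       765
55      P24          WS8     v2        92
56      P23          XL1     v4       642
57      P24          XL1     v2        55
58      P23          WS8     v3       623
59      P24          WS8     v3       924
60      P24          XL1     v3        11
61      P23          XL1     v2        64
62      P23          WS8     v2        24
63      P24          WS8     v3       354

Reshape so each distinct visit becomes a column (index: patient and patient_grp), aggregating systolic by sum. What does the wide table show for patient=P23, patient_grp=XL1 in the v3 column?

Rows with patient=P23, patient_grp=XL1 and visit=v3: systolic values are 334, 368, 613, 200.
334 + 368 + 613 + 200 = 1515.

1515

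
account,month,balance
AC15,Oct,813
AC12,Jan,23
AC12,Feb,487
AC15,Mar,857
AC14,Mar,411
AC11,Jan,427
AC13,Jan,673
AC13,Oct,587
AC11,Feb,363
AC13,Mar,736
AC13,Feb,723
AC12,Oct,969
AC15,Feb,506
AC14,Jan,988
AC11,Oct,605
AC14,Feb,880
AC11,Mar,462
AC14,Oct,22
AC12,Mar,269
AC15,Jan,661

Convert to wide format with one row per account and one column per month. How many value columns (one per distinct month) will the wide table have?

4 distinct month values: Feb, Jan, Mar, Oct.

4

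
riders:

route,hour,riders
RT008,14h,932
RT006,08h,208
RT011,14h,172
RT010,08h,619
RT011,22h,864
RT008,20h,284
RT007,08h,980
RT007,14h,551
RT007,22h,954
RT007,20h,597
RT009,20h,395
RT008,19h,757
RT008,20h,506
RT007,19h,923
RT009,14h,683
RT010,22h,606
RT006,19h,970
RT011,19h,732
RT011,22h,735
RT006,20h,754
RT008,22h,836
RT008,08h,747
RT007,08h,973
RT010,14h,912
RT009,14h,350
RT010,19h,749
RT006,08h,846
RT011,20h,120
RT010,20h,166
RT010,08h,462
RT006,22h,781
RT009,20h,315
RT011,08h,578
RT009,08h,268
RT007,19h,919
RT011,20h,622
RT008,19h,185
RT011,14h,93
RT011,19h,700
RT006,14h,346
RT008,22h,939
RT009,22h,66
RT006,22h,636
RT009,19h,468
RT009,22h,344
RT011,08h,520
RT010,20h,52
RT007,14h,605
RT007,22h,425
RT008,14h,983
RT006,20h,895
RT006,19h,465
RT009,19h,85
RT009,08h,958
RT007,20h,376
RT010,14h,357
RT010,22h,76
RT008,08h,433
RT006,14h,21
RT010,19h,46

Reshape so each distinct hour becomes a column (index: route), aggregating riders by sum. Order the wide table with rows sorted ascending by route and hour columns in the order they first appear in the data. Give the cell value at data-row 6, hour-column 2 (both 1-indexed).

1098

With rows sorted ascending by route, row 6 is route=RT011. hour columns in first-appearance order: 14h, 08h, 22h, 20h, 19h; column 2 is 08h.
Long rows with route=RT011, hour=08h: 578 + 520 = 1098.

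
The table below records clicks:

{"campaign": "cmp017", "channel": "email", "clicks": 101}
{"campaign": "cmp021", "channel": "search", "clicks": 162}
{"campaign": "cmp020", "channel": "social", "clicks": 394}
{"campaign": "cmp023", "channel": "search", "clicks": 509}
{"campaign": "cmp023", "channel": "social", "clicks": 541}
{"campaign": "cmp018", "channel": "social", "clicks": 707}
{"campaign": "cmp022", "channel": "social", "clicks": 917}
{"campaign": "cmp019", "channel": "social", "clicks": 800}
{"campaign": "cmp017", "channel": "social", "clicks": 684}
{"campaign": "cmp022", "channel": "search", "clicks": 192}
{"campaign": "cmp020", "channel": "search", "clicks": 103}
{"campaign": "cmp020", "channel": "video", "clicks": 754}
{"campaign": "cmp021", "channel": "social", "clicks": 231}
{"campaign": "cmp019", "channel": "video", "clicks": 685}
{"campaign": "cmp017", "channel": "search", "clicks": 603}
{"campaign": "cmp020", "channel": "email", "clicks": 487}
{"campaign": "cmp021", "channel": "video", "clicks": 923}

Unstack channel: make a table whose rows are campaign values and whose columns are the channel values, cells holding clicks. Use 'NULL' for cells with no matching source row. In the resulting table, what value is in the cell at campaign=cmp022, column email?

NULL

No long-format row has campaign=cmp022 and channel=email, so the cell is NULL.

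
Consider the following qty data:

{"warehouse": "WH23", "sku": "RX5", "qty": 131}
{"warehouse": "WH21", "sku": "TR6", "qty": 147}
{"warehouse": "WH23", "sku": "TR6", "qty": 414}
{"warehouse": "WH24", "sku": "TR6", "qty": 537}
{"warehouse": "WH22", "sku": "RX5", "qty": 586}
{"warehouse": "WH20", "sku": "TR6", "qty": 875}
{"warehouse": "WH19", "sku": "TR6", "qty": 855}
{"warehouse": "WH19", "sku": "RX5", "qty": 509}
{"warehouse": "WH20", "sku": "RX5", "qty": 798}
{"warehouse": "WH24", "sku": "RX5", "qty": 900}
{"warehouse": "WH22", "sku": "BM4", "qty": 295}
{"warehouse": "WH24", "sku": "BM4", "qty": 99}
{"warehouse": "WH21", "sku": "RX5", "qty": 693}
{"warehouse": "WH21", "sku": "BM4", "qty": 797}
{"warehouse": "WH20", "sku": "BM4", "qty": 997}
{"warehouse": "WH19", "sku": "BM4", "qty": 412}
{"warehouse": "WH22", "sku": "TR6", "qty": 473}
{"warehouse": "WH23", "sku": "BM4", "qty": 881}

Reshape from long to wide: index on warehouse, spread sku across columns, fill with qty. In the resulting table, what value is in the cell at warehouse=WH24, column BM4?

99

Wide layout: rows indexed by warehouse, columns are the 3 distinct sku values (RX5, TR6, BM4).
Cell (warehouse=WH24, sku=BM4) draws from the long row where warehouse=WH24 and sku=BM4, which has qty=99.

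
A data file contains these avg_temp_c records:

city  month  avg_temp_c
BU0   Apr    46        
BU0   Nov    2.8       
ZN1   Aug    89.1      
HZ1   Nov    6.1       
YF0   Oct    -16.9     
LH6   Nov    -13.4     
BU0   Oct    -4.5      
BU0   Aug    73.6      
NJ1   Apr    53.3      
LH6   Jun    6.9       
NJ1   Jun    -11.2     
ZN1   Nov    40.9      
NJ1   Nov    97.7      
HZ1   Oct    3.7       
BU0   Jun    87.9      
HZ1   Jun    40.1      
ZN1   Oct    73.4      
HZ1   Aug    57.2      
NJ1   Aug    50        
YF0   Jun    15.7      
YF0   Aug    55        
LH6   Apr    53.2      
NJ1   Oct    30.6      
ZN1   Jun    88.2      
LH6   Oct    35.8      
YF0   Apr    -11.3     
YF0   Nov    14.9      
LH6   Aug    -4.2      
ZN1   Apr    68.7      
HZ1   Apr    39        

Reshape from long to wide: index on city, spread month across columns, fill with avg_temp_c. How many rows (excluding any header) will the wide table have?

6

6 distinct city values → 6 rows.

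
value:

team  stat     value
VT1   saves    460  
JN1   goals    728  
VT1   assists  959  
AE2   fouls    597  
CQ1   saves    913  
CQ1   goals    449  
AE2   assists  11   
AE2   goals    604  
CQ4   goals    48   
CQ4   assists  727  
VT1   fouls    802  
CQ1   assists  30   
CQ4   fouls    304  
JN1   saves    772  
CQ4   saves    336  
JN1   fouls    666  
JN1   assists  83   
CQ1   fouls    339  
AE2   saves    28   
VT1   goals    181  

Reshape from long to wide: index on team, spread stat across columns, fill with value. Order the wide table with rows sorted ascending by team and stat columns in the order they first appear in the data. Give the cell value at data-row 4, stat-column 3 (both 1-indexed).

With rows sorted ascending by team, row 4 is team=JN1. stat columns in first-appearance order: saves, goals, assists, fouls; column 3 is assists.
Long rows with team=JN1, stat=assists: value = 83.

83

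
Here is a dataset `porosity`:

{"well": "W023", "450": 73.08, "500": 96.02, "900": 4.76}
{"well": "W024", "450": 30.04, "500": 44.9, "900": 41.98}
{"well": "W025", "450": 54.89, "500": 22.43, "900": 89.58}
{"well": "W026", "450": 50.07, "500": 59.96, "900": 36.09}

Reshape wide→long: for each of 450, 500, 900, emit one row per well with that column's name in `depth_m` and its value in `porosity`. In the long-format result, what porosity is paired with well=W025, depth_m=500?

Unpivoting turns each (well, wide-column) pair into one long row.
The wide cell at row W025, column 500 holds 22.43, so the long row (W025, 500) has porosity=22.43.

22.43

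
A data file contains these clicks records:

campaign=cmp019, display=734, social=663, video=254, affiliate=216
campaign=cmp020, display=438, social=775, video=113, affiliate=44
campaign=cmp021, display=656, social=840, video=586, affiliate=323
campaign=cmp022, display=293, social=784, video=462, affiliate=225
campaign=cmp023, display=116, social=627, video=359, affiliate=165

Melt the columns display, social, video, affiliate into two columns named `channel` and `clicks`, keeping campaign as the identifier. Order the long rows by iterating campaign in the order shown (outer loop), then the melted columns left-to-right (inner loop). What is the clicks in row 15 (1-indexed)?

462

20 rows total (5 × 4). Row 15: index ⌊(15-1)/4⌋ = 3 into campaign → cmp022; (15-1) mod 4 = 2 into the melted columns → video.
So row 15 is (cmp022, video, 462); clicks = 462.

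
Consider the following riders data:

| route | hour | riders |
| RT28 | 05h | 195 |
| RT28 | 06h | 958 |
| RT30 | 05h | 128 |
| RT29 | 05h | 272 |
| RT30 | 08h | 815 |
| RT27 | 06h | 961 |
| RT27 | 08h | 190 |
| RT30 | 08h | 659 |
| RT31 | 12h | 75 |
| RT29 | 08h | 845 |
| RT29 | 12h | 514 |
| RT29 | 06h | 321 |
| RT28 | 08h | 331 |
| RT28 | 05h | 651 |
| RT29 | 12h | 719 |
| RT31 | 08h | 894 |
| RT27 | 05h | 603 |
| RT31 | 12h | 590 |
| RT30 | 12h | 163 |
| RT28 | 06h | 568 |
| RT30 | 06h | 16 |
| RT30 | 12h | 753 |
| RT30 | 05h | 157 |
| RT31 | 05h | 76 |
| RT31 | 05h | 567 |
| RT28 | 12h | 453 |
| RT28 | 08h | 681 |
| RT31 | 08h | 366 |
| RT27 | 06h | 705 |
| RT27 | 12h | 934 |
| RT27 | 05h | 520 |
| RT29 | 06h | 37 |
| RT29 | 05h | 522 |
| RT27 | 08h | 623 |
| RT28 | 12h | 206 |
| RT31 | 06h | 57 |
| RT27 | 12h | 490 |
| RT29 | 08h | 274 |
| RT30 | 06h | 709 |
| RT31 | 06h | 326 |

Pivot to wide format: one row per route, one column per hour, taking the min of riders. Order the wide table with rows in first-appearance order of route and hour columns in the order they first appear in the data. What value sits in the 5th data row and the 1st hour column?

With rows in first-appearance order of route, row 5 is route=RT31. hour columns in first-appearance order: 05h, 06h, 08h, 12h; column 1 is 05h.
Long rows with route=RT31, hour=05h: min(76, 567) = 76.

76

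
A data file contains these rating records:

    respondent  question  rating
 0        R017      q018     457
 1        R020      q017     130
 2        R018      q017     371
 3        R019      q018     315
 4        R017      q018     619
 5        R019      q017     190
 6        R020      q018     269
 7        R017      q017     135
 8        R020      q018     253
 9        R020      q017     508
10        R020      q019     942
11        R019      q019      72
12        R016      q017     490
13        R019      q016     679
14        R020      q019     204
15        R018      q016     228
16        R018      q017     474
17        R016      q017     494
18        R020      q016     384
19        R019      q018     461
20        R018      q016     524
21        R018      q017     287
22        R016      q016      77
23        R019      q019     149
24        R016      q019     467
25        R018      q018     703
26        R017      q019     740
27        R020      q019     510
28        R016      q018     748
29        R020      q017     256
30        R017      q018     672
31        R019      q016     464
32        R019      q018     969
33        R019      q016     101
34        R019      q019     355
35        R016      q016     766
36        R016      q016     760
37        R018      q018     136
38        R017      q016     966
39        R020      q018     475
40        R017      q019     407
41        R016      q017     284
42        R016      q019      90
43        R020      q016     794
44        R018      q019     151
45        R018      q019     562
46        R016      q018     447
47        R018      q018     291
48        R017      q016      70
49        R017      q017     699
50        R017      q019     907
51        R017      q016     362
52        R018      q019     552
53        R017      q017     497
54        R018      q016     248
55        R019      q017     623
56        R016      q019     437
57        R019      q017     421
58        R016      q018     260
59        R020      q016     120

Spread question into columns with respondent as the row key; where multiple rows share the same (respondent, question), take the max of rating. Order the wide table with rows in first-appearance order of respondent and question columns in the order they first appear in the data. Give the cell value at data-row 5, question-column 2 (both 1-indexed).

494

With rows in first-appearance order of respondent, row 5 is respondent=R016. question columns in first-appearance order: q018, q017, q019, q016; column 2 is q017.
Long rows with respondent=R016, question=q017: max(490, 494, 284) = 494.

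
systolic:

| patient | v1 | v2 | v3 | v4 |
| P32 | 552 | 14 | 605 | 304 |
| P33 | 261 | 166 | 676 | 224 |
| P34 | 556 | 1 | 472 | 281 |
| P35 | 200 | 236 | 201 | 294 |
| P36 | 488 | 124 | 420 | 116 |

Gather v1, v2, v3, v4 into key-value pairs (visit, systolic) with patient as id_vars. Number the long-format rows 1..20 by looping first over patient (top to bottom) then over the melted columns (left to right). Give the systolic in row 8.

20 rows total (5 × 4). Row 8: index ⌊(8-1)/4⌋ = 1 into patient → P33; (8-1) mod 4 = 3 into the melted columns → v4.
So row 8 is (P33, v4, 224); systolic = 224.

224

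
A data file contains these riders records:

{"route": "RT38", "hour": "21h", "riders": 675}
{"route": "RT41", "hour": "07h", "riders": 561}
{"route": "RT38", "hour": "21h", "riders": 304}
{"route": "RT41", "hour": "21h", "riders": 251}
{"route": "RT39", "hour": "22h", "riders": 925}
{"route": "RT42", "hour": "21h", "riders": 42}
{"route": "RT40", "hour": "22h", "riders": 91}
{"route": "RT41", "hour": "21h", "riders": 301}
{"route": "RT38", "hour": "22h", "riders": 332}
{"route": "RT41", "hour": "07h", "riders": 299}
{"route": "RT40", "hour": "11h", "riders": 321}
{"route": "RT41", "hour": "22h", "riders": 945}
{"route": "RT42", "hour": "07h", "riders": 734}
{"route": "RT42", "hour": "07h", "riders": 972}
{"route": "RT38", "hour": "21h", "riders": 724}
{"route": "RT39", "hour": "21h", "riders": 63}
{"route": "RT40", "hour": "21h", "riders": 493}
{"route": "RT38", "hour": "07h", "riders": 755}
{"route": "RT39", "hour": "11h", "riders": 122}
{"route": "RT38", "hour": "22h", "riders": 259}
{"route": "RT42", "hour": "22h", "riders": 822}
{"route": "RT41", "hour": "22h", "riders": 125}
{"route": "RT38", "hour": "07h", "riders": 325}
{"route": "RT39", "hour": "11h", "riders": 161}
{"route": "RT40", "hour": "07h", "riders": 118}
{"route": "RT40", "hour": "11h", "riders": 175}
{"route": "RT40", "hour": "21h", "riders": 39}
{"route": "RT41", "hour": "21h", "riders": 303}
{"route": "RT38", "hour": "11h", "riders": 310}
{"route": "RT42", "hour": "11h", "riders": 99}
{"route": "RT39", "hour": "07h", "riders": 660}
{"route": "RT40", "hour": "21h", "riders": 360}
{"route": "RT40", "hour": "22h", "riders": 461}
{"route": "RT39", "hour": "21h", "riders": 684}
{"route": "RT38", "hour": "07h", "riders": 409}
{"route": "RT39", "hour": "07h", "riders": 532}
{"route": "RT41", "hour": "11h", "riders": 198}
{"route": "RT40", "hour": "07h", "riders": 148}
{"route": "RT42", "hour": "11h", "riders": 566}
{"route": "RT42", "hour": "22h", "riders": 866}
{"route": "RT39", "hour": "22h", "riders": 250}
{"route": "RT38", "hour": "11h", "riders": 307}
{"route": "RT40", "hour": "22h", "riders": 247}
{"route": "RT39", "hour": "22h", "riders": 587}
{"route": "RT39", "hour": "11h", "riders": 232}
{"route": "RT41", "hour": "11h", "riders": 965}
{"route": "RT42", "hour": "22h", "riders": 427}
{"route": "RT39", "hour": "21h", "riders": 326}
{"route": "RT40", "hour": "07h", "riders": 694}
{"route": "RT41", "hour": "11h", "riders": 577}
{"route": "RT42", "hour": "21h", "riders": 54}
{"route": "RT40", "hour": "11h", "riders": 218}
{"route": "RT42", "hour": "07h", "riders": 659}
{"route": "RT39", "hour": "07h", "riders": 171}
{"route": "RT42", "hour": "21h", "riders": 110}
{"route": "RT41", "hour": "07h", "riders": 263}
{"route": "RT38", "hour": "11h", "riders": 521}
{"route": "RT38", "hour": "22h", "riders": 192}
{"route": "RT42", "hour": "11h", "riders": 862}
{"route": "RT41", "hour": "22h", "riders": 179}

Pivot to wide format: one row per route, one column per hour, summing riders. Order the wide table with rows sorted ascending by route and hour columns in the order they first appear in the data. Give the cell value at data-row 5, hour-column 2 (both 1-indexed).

With rows sorted ascending by route, row 5 is route=RT42. hour columns in first-appearance order: 21h, 07h, 22h, 11h; column 2 is 07h.
Long rows with route=RT42, hour=07h: 734 + 972 + 659 = 2365.

2365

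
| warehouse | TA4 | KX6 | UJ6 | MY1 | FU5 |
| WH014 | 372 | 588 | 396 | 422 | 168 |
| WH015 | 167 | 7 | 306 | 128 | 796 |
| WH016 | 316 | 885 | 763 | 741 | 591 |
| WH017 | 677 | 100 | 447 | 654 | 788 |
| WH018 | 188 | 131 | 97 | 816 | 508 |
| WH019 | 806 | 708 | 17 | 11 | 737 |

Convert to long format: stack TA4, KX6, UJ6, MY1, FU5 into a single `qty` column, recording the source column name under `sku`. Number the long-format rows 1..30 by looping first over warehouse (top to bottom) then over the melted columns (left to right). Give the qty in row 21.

30 rows total (6 × 5). Row 21: index ⌊(21-1)/5⌋ = 4 into warehouse → WH018; (21-1) mod 5 = 0 into the melted columns → TA4.
So row 21 is (WH018, TA4, 188); qty = 188.

188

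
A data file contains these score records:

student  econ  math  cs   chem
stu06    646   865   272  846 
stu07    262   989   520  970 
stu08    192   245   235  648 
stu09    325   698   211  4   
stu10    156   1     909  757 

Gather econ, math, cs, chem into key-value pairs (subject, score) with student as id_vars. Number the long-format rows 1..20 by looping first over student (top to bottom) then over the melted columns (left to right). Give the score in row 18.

20 rows total (5 × 4). Row 18: index ⌊(18-1)/4⌋ = 4 into student → stu10; (18-1) mod 4 = 1 into the melted columns → math.
So row 18 is (stu10, math, 1); score = 1.

1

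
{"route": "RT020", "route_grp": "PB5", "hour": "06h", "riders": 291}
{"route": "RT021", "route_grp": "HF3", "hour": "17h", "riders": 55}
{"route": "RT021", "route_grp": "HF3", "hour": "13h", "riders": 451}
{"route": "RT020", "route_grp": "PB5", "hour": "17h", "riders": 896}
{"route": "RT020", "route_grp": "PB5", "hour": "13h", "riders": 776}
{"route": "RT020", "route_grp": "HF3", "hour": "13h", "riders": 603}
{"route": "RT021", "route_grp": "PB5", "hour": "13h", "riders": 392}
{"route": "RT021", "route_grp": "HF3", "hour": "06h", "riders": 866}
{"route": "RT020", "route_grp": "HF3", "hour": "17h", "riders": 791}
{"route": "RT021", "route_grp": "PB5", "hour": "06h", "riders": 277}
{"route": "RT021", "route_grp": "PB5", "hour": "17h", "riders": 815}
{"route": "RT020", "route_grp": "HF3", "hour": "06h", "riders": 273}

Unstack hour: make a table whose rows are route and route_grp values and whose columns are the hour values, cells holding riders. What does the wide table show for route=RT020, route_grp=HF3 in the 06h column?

273

Wide layout: rows indexed by route and route_grp, columns are the 3 distinct hour values (06h, 17h, 13h).
Cell (route=RT020, route_grp=HF3, hour=06h) draws from the long row where route=RT020, route_grp=HF3 and hour=06h, which has riders=273.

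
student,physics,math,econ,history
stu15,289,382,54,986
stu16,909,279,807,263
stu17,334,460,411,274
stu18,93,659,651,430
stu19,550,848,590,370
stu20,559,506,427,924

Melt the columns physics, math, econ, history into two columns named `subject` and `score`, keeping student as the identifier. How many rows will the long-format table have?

24

6 student values × 4 melted columns = 24 rows.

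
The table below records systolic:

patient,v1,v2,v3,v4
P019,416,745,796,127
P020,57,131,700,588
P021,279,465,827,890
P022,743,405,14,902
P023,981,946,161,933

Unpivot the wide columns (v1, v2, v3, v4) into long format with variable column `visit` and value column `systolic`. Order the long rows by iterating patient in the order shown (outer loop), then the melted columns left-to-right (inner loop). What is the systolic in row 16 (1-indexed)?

902

20 rows total (5 × 4). Row 16: index ⌊(16-1)/4⌋ = 3 into patient → P022; (16-1) mod 4 = 3 into the melted columns → v4.
So row 16 is (P022, v4, 902); systolic = 902.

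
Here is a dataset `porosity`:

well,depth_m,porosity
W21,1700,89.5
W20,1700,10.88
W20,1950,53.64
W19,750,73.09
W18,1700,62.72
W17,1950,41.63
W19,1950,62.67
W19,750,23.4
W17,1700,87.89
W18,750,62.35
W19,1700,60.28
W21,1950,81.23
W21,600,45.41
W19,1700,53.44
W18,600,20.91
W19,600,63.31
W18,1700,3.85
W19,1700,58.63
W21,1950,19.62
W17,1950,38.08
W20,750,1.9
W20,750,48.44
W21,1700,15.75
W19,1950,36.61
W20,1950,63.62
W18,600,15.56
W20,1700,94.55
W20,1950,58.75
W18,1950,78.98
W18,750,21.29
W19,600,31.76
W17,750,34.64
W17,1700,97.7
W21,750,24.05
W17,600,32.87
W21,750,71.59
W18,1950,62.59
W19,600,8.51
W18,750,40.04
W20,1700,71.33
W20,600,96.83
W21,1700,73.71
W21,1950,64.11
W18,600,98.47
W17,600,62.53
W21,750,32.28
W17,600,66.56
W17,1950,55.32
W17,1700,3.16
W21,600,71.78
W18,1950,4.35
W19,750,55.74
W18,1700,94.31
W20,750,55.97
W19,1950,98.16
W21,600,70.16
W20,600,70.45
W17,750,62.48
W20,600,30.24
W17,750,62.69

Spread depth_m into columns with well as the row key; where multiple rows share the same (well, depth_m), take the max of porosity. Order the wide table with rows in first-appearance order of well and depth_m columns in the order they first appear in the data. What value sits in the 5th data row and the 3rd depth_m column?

62.69

With rows in first-appearance order of well, row 5 is well=W17. depth_m columns in first-appearance order: 1700, 1950, 750, 600; column 3 is 750.
Long rows with well=W17, depth_m=750: max(34.64, 62.48, 62.69) = 62.69.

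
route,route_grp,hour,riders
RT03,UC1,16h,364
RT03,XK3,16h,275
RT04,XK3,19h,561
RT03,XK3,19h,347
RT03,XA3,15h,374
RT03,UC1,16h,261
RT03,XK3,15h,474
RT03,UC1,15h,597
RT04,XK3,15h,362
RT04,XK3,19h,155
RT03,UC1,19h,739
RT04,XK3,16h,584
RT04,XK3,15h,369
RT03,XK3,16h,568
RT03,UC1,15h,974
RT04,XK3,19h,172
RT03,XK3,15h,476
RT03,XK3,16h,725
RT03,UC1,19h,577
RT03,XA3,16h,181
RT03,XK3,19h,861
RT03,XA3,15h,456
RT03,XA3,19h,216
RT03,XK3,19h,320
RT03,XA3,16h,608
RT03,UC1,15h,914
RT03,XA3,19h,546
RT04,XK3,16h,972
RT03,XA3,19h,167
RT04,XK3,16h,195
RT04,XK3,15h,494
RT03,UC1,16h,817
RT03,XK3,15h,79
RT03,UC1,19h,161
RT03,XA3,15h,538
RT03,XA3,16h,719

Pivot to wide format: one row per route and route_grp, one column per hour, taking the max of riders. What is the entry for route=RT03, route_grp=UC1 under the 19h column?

Rows with route=RT03, route_grp=UC1 and hour=19h: riders values are 739, 577, 161.
max(739, 577, 161) = 739.

739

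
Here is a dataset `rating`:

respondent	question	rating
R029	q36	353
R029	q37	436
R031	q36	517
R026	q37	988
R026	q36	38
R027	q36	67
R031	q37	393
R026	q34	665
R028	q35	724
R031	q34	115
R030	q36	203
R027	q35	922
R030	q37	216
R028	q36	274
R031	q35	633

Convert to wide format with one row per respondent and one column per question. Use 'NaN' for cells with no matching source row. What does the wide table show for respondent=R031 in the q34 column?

115

The long row with respondent=R031, question=q34 has rating=115.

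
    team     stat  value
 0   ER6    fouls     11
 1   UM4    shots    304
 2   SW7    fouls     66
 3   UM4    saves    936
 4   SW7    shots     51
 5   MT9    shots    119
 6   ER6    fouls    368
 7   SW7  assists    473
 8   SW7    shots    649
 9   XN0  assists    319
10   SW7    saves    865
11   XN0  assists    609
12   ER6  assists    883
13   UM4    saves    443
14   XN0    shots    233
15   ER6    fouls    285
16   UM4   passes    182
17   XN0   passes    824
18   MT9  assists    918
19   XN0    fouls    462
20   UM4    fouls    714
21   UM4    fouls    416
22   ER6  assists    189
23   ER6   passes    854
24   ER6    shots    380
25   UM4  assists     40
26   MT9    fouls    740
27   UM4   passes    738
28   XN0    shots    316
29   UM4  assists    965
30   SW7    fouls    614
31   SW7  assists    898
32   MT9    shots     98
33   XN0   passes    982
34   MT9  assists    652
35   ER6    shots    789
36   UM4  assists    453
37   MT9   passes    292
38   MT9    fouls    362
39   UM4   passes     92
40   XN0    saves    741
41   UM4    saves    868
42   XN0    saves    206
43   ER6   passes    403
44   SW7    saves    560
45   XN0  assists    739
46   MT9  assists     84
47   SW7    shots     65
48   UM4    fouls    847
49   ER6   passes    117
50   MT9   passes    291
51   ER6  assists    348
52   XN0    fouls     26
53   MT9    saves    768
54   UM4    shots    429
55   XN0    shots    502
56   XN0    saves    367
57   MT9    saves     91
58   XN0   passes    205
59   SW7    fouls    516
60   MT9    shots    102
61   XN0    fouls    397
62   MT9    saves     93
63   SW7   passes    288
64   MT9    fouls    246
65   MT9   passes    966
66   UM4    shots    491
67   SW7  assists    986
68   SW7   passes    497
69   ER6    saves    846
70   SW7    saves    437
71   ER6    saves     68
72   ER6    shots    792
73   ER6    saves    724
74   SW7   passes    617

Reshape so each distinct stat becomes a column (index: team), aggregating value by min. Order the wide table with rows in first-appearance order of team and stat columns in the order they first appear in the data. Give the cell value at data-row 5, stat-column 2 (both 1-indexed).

233

With rows in first-appearance order of team, row 5 is team=XN0. stat columns in first-appearance order: fouls, shots, saves, assists, passes; column 2 is shots.
Long rows with team=XN0, stat=shots: min(233, 316, 502) = 233.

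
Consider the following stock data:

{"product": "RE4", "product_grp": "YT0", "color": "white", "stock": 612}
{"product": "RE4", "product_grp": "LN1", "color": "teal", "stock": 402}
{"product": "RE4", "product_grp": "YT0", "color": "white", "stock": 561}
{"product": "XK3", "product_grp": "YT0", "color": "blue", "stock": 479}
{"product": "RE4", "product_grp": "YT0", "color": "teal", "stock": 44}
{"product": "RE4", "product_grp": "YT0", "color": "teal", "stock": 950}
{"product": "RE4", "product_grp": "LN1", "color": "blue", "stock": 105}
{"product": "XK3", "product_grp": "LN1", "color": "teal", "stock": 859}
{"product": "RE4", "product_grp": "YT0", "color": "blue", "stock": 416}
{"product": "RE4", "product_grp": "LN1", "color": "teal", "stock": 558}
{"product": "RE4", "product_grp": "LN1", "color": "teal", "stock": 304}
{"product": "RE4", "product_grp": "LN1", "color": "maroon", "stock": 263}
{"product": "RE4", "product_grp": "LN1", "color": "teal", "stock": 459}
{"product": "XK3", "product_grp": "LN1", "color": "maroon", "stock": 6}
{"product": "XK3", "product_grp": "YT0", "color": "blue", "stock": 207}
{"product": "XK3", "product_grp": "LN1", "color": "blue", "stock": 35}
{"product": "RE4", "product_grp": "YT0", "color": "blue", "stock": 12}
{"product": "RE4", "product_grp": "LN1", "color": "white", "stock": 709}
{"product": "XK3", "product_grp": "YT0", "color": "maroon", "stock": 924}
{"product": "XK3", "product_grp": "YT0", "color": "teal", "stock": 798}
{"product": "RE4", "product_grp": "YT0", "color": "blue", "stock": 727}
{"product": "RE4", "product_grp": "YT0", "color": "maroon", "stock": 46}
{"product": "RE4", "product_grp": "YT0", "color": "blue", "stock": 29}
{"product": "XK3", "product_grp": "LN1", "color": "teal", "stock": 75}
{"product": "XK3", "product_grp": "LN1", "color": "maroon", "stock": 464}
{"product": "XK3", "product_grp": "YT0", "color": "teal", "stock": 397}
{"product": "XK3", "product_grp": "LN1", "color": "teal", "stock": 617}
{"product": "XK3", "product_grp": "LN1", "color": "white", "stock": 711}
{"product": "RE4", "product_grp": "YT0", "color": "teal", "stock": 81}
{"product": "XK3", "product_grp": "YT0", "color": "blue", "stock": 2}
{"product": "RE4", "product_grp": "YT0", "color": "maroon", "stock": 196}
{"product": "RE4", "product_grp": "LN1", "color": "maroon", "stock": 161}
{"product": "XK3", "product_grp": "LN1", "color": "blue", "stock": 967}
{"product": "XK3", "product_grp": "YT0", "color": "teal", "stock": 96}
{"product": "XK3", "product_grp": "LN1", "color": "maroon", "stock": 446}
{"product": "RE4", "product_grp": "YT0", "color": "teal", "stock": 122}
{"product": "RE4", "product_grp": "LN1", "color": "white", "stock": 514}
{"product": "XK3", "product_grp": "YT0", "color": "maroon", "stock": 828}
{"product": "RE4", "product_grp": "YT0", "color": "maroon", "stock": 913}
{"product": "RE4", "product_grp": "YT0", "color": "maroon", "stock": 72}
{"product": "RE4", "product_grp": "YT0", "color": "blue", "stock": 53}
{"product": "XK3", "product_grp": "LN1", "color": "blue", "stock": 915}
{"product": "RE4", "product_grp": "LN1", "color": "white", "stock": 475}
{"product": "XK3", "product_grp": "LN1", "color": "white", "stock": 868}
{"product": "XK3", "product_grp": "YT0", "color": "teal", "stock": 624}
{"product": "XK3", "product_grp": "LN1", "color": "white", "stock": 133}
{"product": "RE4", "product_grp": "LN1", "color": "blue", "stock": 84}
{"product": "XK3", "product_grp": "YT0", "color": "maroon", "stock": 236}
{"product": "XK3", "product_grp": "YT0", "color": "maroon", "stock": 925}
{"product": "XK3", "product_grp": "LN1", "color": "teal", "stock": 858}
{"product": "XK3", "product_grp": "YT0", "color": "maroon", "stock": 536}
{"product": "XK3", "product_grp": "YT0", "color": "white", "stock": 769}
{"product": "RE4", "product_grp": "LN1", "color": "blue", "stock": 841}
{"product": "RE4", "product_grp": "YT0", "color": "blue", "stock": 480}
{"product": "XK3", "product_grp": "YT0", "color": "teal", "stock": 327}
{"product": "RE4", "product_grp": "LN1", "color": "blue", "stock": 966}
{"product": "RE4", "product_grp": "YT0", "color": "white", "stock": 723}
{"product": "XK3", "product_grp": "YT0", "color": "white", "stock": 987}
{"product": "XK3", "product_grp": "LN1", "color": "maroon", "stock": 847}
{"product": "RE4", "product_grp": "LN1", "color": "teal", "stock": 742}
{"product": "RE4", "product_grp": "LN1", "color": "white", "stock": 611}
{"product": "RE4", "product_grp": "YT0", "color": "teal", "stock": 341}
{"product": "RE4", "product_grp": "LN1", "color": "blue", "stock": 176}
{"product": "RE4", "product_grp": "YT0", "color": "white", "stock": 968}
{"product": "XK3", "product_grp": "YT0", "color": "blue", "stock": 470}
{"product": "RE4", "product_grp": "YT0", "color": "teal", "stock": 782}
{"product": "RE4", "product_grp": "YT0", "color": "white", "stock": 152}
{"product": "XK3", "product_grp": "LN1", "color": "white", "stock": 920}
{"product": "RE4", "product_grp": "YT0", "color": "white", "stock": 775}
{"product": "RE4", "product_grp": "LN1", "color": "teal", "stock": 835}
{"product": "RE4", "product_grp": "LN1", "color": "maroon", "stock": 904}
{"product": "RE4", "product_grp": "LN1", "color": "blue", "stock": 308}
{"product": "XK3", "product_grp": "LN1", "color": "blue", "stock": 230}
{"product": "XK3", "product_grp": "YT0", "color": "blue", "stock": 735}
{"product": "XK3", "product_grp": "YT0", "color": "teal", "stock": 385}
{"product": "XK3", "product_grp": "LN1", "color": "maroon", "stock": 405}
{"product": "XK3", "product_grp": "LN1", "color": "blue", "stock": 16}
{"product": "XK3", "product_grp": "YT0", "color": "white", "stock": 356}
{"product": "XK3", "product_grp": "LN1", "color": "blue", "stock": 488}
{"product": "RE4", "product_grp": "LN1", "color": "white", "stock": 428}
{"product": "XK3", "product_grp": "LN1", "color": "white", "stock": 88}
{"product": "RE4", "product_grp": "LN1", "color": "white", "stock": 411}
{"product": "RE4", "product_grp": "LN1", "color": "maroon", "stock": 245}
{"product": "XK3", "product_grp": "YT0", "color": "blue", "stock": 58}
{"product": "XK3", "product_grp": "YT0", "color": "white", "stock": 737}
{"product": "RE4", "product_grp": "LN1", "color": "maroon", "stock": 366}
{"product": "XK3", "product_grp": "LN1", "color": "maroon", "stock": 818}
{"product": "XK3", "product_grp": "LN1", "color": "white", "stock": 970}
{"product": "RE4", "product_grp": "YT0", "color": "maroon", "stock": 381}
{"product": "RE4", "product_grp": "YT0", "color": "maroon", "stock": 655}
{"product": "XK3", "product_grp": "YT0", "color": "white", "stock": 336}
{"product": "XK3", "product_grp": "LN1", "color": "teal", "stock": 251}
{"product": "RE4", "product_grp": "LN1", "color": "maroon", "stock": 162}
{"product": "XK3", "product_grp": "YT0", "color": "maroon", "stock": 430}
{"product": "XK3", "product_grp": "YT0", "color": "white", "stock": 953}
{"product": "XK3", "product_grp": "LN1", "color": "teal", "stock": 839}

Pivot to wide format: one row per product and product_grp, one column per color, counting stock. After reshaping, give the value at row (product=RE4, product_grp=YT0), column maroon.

6

Rows with product=RE4, product_grp=YT0 and color=maroon: stock values are 46, 196, 913, 72, 381, 655.
6 rows match — count = 6.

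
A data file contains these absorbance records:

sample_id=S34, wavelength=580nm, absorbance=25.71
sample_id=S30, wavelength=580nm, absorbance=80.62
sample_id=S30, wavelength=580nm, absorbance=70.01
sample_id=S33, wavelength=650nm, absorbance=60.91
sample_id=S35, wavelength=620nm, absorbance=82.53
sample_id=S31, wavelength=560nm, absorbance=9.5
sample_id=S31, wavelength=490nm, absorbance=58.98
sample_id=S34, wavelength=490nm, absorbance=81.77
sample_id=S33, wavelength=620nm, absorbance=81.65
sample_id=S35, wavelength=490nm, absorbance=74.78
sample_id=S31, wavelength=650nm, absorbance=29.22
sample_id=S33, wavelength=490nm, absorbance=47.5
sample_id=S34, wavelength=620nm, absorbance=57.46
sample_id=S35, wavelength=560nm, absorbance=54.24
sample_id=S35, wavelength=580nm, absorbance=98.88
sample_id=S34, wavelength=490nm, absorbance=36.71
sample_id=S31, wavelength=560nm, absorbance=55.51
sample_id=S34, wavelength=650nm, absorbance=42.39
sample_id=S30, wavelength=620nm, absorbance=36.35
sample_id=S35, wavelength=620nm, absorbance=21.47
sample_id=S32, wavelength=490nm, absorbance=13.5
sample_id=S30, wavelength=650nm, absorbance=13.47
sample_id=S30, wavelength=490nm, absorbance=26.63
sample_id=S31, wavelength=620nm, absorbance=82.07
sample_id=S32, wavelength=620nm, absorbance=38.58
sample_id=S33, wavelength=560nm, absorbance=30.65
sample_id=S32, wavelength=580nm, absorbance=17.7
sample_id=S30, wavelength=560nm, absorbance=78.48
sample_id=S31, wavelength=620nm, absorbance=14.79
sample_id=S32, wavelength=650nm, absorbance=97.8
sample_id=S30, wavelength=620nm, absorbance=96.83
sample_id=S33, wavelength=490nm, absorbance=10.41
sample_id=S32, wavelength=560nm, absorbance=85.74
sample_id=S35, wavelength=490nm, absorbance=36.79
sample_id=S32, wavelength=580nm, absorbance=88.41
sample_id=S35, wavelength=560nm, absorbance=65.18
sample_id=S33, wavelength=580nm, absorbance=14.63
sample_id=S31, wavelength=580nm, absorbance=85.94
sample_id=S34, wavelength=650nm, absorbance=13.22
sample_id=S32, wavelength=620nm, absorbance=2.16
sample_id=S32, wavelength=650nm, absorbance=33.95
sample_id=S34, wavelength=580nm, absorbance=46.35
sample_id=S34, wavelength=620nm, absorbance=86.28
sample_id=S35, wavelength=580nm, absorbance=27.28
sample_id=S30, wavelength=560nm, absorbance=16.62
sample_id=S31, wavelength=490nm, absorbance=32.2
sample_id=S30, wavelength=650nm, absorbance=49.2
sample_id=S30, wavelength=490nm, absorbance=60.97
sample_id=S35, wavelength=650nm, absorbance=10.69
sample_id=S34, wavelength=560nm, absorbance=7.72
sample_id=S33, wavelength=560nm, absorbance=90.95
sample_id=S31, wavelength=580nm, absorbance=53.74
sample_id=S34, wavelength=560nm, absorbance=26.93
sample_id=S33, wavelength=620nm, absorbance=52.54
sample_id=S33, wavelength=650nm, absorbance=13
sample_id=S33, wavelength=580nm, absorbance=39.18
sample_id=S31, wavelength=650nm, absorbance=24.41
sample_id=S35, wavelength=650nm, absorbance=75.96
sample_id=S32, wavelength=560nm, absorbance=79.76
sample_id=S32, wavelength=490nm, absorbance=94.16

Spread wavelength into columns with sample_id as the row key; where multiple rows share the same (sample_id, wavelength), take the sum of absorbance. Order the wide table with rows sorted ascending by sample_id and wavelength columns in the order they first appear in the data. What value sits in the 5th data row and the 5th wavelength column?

118.48

With rows sorted ascending by sample_id, row 5 is sample_id=S34. wavelength columns in first-appearance order: 580nm, 650nm, 620nm, 560nm, 490nm; column 5 is 490nm.
Long rows with sample_id=S34, wavelength=490nm: 81.77 + 36.71 = 118.48.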